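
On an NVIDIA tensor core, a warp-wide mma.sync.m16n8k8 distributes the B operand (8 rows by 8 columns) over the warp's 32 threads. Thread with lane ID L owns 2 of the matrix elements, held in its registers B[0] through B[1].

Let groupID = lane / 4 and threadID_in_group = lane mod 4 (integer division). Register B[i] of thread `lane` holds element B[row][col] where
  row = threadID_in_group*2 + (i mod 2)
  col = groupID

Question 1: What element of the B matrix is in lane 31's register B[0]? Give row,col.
6,7

lane 31: gid=7 (31/4), tid=3 (31%4)
i=0: r=3*2+0=6, c=gid=7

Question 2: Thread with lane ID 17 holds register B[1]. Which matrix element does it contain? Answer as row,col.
3,4

17: gid=4,tid=1
[1] (1*2+1,4) = (3,4)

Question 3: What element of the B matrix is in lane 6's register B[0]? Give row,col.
4,1

L=6->g=6>>2=1, t=6&3=2
[0]->row 2·2+0=4  col g=1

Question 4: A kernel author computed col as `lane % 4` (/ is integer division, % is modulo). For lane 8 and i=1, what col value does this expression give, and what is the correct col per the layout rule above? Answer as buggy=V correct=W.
`lane % 4`[8,1]→0
8: G=2,T=0
[1] (0*2+1,2) = (1,2)
col: 0 vs 2

buggy=0 correct=2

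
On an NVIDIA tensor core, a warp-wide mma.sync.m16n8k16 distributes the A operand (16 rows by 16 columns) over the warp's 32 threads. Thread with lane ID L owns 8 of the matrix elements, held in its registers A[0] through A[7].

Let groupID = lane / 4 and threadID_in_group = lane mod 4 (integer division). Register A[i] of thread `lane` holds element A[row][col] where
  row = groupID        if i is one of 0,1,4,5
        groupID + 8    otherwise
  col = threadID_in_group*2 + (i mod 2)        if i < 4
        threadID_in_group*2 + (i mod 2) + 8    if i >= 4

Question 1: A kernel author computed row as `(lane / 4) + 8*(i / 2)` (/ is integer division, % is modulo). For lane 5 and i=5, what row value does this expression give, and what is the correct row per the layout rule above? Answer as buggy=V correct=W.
`(lane / 4) + 8*(i / 2)`[5,5]->17
lane 5: gid=1 (5/4), tid=1 (5%4)
i=5: r=1+0=1, c=1*2+1+8=11
row: 17 vs 1

buggy=17 correct=1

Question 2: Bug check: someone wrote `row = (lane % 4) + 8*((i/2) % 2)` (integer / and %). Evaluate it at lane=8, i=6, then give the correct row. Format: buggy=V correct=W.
`(lane % 4) + 8*((i/2) % 2)`[8,6]=>8
L=8=>grp=8>>2=2, tig=8&3=0
[6]=>row 2+8=10  col 0·2+0+8=8
row: 8 vs 10

buggy=8 correct=10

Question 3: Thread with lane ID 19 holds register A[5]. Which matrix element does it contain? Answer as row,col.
L=19→G=19>>2=4, T=19&3=3
[5]→row 4+0=4  col 3·2+1+8=15

4,15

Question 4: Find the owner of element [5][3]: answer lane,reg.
21,1

r: 5->gid=5,r8=0  c: 3->c8=0,tid=1,i&1=1
L=5*4+1=21  i=0*4+0*2+1=1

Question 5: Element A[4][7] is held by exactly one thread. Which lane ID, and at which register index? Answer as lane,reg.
19,1

r:4=>grp=4,rB=0  c:7=>cB=0,tig=3,lo=1
L=4*4+3=19  i=0*4+0*2+1=1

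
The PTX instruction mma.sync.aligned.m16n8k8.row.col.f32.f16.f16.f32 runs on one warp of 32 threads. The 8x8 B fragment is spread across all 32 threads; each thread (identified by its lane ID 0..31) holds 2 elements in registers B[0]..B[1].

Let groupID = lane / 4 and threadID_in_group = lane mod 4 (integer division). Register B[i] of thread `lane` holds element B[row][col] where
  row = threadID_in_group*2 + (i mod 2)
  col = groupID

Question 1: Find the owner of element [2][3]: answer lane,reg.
13,0

c=3→G=3  r=2→T=1,p=0
L=3*4+1=13  i=0=0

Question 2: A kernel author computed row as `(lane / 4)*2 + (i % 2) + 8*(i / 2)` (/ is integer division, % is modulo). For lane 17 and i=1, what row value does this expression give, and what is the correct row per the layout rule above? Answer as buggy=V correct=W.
buggy=9 correct=3

`(lane / 4)*2 + (i % 2) + 8*(i / 2)`[17,1]->9
L=17->g=17>>2=4, t=17&3=1
[1]->row 1·2+1=3  col g=4
row: 9 vs 3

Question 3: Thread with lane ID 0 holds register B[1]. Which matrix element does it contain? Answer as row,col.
lane 0→0/4=0, 0 mod 4=0
i=1  r:2·0+1→1  c:0

1,0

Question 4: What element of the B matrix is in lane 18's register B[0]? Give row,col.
4,4

18: g=4,t=2
[0] (2*2+0,4) = (4,4)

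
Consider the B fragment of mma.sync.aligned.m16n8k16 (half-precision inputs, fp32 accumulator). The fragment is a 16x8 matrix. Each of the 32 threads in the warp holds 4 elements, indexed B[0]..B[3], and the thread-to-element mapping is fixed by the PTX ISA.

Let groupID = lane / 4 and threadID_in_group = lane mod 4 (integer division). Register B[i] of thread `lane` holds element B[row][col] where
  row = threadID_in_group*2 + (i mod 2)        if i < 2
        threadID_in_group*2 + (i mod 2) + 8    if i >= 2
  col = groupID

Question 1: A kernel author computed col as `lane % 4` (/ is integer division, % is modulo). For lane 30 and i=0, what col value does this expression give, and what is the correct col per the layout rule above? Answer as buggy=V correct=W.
buggy=2 correct=7

`lane % 4`[30,0]→2
lane 30→30/4=7, 30 mod 4=2
i=0  r:2·2+0+0→4  c:7
col: 2 vs 7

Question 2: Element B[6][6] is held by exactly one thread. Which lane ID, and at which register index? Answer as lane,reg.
27,0

c: 6->gid=6  r: 6->r8=0,tid=3,i&1=0
L=6*4+3=27  i=0*2+0=0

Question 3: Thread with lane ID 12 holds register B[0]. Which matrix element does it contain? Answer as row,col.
0,3

lane 12→12/4=3, 12 mod 4=0
i=0  r:2·0+0+0→0  c:3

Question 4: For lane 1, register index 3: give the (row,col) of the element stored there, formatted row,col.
11,0

L=1=>grp=1>>2=0, tig=1&3=1
[3]=>row 1·2+1+8=11  col grp=0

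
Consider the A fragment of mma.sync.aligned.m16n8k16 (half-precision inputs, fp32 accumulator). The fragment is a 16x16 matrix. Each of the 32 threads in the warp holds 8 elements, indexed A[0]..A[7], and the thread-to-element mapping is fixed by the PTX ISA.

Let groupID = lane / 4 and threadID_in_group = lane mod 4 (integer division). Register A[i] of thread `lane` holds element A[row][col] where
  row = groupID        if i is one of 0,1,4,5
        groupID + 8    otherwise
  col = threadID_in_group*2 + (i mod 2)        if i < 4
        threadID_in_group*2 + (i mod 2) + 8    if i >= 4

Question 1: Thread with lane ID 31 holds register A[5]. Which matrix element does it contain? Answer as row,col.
lane 31: grp=7 (31/4), tig=3 (31%4)
i=5: r=7+0=7, c=3*2+1+8=15

7,15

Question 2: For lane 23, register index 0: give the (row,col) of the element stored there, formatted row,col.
lane 23⇒23/4=5, 23 mod 4=3
i=0  r:5+0⇒5  c:2·3+0+0⇒6

5,6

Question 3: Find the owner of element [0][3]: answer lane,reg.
1,1

r: 0->gid=0,r8=0  c: 3->c8=0,tid=1,i&1=1
L=0*4+1=1  i=0*4+0*2+1=1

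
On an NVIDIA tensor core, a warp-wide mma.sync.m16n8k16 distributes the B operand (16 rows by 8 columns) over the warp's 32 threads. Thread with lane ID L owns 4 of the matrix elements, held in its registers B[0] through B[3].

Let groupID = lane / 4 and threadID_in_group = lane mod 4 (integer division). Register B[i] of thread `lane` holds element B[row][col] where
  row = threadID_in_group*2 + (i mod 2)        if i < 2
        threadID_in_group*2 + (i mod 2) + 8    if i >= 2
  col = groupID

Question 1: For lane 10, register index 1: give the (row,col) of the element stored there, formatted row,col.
5,2

L=10→G=10>>2=2, T=10&3=2
[1]→row 2·2+1+0=5  col G=2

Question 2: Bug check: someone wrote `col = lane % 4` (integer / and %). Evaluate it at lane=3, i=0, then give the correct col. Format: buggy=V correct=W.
buggy=3 correct=0

`lane % 4`[3,0]->3
3: g=0,t=3
[0] (3*2+0+0,0) = (6,0)
col: 3 vs 0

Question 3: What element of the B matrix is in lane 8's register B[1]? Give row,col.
1,2

lane 8: gid=2 (8/4), tid=0 (8%4)
i=1: r=0*2+1+0=1, c=gid=2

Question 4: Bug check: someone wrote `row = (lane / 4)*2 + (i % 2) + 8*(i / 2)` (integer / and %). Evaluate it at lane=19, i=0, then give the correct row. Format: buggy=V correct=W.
buggy=8 correct=6

`(lane / 4)*2 + (i % 2) + 8*(i / 2)`[19,0]->8
L=19->gid=19>>2=4, tid=19&3=3
[0]->row 3·2+0+0=6  col gid=4
row: 8 vs 6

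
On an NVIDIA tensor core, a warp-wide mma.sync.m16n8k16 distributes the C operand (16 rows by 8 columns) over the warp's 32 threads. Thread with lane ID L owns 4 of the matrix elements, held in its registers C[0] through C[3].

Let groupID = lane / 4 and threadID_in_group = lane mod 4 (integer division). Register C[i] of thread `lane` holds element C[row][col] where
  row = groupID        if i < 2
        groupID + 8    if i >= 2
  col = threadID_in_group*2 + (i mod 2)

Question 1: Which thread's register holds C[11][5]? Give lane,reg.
14,3

r: 11->gid=3,r8=1  c: 5->tid=2,i&1=1
L=3*4+2=14  i=1*2+1=3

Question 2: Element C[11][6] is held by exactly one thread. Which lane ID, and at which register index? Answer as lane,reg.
r=11→G=3,rhi=1  c=6→T=3,p=0
L=3*4+3=15  i=1*2+0=2

15,2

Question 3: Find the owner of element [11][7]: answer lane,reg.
r:11=>grp=3,rB=1  c:7=>tig=3,lo=1
L=3*4+3=15  i=1*2+1=3

15,3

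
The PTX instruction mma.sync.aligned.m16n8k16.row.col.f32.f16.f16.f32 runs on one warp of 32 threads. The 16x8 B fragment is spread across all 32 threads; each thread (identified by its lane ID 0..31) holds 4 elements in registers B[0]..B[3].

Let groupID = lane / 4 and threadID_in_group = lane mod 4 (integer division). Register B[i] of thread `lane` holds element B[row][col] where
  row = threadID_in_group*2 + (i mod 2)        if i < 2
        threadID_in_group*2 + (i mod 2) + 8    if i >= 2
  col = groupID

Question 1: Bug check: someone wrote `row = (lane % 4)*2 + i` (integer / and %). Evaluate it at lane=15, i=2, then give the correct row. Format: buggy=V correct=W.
`(lane % 4)*2 + i`[15,2]=>8
L=15=>grp=15>>2=3, tig=15&3=3
[2]=>row 3·2+0+8=14  col grp=3
row: 8 vs 14

buggy=8 correct=14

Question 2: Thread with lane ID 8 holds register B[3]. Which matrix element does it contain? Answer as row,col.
9,2

L=8->gid=8>>2=2, tid=8&3=0
[3]->row 0·2+1+8=9  col gid=2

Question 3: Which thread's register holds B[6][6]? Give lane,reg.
27,0

c: 6->gid=6  r: 6->r8=0,tid=3,i&1=0
L=6*4+3=27  i=0*2+0=0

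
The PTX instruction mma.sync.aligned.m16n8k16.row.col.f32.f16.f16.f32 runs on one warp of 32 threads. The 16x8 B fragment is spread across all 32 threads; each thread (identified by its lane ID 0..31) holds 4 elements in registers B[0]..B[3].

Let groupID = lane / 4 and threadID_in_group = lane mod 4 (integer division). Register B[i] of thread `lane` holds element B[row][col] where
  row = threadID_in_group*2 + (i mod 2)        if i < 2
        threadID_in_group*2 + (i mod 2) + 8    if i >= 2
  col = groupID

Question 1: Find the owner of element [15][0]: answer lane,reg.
c=0->g=0  r=15->rb=1,t=3,b0=1
L=0*4+3=3  i=1*2+1=3

3,3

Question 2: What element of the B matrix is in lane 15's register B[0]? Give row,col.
6,3

lane 15: gr=3 (15/4), th=3 (15%4)
i=0: r=3*2+0+0=6, c=gr=3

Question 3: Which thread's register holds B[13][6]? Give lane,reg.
c: 6->gid=6  r: 13->r8=1,tid=2,i&1=1
L=6*4+2=26  i=1*2+1=3

26,3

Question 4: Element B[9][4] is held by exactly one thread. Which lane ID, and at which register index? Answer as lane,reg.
16,3

c=4->g=4  r=9->rb=1,t=0,b0=1
L=4*4+0=16  i=1*2+1=3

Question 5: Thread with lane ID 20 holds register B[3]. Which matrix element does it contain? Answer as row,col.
9,5

L=20->g=20>>2=5, t=20&3=0
[3]->row 0·2+1+8=9  col g=5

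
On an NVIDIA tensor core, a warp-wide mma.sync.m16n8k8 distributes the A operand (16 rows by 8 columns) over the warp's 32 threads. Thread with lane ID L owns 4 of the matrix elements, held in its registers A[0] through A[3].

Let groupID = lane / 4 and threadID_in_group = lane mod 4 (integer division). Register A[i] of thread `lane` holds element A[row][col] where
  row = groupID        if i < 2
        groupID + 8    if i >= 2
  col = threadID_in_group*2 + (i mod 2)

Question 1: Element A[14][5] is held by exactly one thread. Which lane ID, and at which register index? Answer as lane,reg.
r=14->g=6,rb=1  c=5->t=2,b0=1
L=6*4+2=26  i=1*2+1=3

26,3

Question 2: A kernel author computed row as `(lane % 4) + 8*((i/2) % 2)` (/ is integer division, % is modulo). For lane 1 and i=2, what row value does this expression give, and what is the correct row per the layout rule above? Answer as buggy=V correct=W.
`(lane % 4) + 8*((i/2) % 2)`[1,2]⇒9
lane 1⇒1/4=0, 1 mod 4=1
i=2  r:0+8⇒8  c:2·1+0⇒2
row: 9 vs 8

buggy=9 correct=8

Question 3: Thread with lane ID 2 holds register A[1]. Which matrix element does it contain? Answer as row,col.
0,5

lane 2⇒2/4=0, 2 mod 4=2
i=1  r:0+0⇒0  c:2·2+1⇒5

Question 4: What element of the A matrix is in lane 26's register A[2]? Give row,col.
14,4

L=26⇒gr=26>>2=6, th=26&3=2
[2]⇒row 6+8=14  col 2·2+0=4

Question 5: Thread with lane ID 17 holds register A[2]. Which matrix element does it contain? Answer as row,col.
12,2

L=17=>grp=17>>2=4, tig=17&3=1
[2]=>row 4+8=12  col 1·2+0=2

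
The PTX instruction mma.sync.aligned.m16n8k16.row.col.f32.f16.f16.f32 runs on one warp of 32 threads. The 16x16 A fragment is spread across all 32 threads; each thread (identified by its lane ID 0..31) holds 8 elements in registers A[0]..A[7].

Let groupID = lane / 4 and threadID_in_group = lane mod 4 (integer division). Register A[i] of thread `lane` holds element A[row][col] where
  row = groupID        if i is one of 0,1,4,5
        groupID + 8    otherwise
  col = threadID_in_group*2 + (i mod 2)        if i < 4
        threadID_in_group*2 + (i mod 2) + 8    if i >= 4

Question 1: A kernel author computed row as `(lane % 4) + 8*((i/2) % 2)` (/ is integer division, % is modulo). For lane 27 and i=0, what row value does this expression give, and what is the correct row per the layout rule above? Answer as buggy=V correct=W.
`(lane % 4) + 8*((i/2) % 2)`[27,0]->3
lane 27: gid=6 (27/4), tid=3 (27%4)
i=0: r=6+0=6, c=3*2+0+0=6
row: 3 vs 6

buggy=3 correct=6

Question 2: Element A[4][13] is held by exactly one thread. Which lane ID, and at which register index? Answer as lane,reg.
18,5

r=4→G=4,rhi=0  c=13→chi=1,T=2,p=1
L=4*4+2=18  i=1*4+0*2+1=5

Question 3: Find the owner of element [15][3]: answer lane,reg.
r: 15->gid=7,r8=1  c: 3->c8=0,tid=1,i&1=1
L=7*4+1=29  i=0*4+1*2+1=3

29,3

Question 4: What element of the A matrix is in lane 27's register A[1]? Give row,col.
6,7

27: g=6,t=3
[1] (6+0,3*2+1+0) = (6,7)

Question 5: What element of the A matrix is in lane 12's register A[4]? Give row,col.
3,8

12: gr=3,th=0
[4] (3+0,0*2+0+8) = (3,8)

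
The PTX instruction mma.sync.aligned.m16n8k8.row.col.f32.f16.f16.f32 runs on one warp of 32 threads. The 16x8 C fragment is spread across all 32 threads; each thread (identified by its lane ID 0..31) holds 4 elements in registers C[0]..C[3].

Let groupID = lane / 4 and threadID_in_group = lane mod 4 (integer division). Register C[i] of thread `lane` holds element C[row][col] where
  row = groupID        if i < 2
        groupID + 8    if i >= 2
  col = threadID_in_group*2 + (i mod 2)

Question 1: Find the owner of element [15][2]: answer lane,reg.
29,2

r:15=>grp=7,rB=1  c:2=>tig=1,lo=0
L=7*4+1=29  i=1*2+0=2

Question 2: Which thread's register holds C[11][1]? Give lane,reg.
r=11->g=3,rb=1  c=1->t=0,b0=1
L=3*4+0=12  i=1*2+1=3

12,3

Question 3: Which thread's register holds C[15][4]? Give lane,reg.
r:15=>grp=7,rB=1  c:4=>tig=2,lo=0
L=7*4+2=30  i=1*2+0=2

30,2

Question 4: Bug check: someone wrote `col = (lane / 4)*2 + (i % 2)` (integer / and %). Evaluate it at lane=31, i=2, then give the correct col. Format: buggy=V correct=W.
buggy=14 correct=6

`(lane / 4)*2 + (i % 2)`[31,2]=>14
lane 31: grp=7 (31/4), tig=3 (31%4)
i=2: r=7+8=15, c=3*2+0=6
col: 14 vs 6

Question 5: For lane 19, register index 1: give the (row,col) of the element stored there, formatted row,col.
L=19->g=19>>2=4, t=19&3=3
[1]->row 4+0=4  col 3·2+1=7

4,7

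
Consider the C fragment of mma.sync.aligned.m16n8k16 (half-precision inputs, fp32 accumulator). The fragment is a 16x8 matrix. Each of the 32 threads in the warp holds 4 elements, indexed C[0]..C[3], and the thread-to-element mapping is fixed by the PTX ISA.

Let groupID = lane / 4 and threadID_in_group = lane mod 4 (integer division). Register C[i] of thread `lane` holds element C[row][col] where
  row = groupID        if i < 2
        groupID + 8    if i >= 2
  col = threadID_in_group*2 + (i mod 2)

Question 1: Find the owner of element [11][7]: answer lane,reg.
15,3

r: 11->gid=3,r8=1  c: 7->tid=3,i&1=1
L=3*4+3=15  i=1*2+1=3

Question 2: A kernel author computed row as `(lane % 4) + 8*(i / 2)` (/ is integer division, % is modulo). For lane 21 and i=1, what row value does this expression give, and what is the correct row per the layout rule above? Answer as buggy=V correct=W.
buggy=1 correct=5

`(lane % 4) + 8*(i / 2)`[21,1]=>1
lane 21: grp=5 (21/4), tig=1 (21%4)
i=1: r=5+0=5, c=1*2+1=3
row: 1 vs 5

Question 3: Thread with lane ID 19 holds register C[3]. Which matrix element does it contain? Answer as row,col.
12,7

L=19→G=19>>2=4, T=19&3=3
[3]→row 4+8=12  col 3·2+1=7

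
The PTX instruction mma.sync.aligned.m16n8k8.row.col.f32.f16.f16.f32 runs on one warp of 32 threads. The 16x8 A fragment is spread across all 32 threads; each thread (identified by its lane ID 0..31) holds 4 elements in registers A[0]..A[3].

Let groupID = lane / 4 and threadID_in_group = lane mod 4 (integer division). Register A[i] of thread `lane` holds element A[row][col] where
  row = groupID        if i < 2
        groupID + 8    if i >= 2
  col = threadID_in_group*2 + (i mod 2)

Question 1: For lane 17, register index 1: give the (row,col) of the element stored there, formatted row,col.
4,3

lane 17: gr=4 (17/4), th=1 (17%4)
i=1: r=4+0=4, c=1*2+1=3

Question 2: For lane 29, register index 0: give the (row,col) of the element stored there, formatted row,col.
7,2

L=29⇒gr=29>>2=7, th=29&3=1
[0]⇒row 7+0=7  col 1·2+0=2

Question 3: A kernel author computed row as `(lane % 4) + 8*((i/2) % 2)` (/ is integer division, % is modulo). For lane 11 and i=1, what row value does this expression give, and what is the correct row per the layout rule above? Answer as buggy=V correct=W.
`(lane % 4) + 8*((i/2) % 2)`[11,1]⇒3
11: gr=2,th=3
[1] (2+0,3*2+1) = (2,7)
row: 3 vs 2

buggy=3 correct=2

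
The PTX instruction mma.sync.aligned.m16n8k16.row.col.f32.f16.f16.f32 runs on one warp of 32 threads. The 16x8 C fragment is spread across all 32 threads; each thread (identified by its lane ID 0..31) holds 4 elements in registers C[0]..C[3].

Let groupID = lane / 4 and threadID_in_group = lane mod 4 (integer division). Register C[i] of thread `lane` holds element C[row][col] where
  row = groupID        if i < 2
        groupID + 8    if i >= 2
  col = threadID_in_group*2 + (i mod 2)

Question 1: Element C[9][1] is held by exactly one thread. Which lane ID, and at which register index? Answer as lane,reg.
r: 9->gid=1,r8=1  c: 1->tid=0,i&1=1
L=1*4+0=4  i=1*2+1=3

4,3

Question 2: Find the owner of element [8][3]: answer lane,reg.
1,3

r=8⇒gr=0,Rb=1  c=3⇒th=1,odd=1
L=0*4+1=1  i=1*2+1=3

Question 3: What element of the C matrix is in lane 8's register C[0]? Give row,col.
2,0

lane 8->8/4=2, 8 mod 4=0
i=0  r:2+0->2  c:2·0+0->0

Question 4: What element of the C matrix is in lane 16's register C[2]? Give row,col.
12,0

L=16→G=16>>2=4, T=16&3=0
[2]→row 4+8=12  col 0·2+0=0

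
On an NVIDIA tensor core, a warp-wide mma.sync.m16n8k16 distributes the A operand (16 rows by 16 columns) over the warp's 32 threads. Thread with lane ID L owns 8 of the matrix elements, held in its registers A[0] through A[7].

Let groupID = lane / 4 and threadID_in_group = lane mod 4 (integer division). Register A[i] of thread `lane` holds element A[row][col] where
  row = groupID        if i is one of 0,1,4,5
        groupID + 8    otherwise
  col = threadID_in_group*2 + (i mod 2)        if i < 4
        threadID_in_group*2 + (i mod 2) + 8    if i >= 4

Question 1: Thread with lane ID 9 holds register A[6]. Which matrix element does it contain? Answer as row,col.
10,10

lane 9⇒9/4=2, 9 mod 4=1
i=6  r:2+8⇒10  c:2·1+0+8⇒10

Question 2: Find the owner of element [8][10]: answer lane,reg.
1,6

r=8->g=0,rb=1  c=10->cb=1,t=1,b0=0
L=0*4+1=1  i=1*4+1*2+0=6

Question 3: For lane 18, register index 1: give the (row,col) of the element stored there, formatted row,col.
4,5

lane 18: grp=4 (18/4), tig=2 (18%4)
i=1: r=4+0=4, c=2*2+1+0=5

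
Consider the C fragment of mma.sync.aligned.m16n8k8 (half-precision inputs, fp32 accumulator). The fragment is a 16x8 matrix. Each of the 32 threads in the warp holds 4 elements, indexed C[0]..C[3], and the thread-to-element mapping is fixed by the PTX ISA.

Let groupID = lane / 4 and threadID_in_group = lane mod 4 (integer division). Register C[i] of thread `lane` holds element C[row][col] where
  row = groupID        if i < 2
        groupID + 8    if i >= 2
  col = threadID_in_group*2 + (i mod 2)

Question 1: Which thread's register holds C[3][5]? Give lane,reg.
r=3→G=3,rhi=0  c=5→T=2,p=1
L=3*4+2=14  i=0*2+1=1

14,1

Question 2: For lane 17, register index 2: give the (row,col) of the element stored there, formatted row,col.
12,2

lane 17→17/4=4, 17 mod 4=1
i=2  r:4+8→12  c:2·1+0→2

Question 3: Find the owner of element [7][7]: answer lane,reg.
r:7=>grp=7,rB=0  c:7=>tig=3,lo=1
L=7*4+3=31  i=0*2+1=1

31,1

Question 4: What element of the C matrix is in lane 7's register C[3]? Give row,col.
lane 7->7/4=1, 7 mod 4=3
i=3  r:1+8->9  c:2·3+1->7

9,7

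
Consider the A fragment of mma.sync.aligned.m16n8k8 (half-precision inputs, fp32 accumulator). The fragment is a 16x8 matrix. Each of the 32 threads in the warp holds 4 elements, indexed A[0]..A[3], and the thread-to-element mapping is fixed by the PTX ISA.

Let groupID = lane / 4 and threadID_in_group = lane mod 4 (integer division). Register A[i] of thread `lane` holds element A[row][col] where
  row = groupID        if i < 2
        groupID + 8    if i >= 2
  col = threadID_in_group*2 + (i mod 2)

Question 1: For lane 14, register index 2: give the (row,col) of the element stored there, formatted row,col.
lane 14=>14/4=3, 14 mod 4=2
i=2  r:3+8=>11  c:2·2+0=>4

11,4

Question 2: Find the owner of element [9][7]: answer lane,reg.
7,3

r=9→G=1,rhi=1  c=7→T=3,p=1
L=1*4+3=7  i=1*2+1=3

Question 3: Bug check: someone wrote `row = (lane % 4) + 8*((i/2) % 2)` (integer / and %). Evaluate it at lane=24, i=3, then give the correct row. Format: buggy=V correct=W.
`(lane % 4) + 8*((i/2) % 2)`[24,3]→8
lane 24: G=6 (24/4), T=0 (24%4)
i=3: r=6+8=14, c=0*2+1=1
row: 8 vs 14

buggy=8 correct=14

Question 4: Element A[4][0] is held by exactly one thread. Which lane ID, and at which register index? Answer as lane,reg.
16,0

r: 4->gid=4,r8=0  c: 0->tid=0,i&1=0
L=4*4+0=16  i=0*2+0=0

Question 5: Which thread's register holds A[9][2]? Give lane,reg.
5,2

r=9⇒gr=1,Rb=1  c=2⇒th=1,odd=0
L=1*4+1=5  i=1*2+0=2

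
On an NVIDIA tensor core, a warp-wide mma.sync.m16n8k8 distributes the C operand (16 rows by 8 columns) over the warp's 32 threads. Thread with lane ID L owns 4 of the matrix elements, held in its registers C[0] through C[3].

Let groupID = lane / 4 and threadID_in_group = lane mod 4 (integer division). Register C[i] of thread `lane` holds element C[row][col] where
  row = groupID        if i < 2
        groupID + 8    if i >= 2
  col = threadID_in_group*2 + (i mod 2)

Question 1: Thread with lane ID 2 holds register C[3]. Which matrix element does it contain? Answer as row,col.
8,5

lane 2->2/4=0, 2 mod 4=2
i=3  r:0+8->8  c:2·2+1->5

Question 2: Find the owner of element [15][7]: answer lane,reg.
31,3

r=15->g=7,rb=1  c=7->t=3,b0=1
L=7*4+3=31  i=1*2+1=3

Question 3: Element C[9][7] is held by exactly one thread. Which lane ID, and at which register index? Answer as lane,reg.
7,3

r=9→G=1,rhi=1  c=7→T=3,p=1
L=1*4+3=7  i=1*2+1=3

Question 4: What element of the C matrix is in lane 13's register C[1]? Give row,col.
L=13=>grp=13>>2=3, tig=13&3=1
[1]=>row 3+0=3  col 1·2+1=3

3,3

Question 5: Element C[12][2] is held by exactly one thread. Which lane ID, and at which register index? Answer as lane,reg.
r:12=>grp=4,rB=1  c:2=>tig=1,lo=0
L=4*4+1=17  i=1*2+0=2

17,2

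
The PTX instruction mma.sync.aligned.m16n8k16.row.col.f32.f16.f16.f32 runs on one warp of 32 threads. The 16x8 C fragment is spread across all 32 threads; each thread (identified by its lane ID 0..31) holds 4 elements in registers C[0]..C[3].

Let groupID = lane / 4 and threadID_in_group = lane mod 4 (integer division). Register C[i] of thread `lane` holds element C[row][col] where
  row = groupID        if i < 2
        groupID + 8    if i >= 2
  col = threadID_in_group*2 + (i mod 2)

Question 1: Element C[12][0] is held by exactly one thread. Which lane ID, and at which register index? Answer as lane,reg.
16,2

r: 12->gid=4,r8=1  c: 0->tid=0,i&1=0
L=4*4+0=16  i=1*2+0=2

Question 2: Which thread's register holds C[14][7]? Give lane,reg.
27,3

r=14->g=6,rb=1  c=7->t=3,b0=1
L=6*4+3=27  i=1*2+1=3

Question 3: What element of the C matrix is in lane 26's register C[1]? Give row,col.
lane 26->26/4=6, 26 mod 4=2
i=1  r:6+0->6  c:2·2+1->5

6,5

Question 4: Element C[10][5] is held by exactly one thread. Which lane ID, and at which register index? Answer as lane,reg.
10,3

r: 10->gid=2,r8=1  c: 5->tid=2,i&1=1
L=2*4+2=10  i=1*2+1=3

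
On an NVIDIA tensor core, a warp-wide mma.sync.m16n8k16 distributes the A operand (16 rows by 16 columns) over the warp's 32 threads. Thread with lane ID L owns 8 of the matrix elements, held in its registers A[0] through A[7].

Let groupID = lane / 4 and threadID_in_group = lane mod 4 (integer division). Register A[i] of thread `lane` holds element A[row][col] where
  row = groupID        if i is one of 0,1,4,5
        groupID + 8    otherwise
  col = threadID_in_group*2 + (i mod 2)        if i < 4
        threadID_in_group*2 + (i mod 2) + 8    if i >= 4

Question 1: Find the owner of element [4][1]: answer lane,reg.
r:4=>grp=4,rB=0  c:1=>cB=0,tig=0,lo=1
L=4*4+0=16  i=0*4+0*2+1=1

16,1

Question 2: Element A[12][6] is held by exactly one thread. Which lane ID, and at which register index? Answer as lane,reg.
19,2

r:12=>grp=4,rB=1  c:6=>cB=0,tig=3,lo=0
L=4*4+3=19  i=0*4+1*2+0=2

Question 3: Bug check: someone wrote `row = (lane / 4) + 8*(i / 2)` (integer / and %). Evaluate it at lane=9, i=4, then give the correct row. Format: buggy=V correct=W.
buggy=18 correct=2

`(lane / 4) + 8*(i / 2)`[9,4]->18
lane 9->9/4=2, 9 mod 4=1
i=4  r:2+0->2  c:2·1+0+8->10
row: 18 vs 2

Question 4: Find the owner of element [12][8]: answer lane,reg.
r=12⇒gr=4,Rb=1  c=8⇒Cb=1,th=0,odd=0
L=4*4+0=16  i=1*4+1*2+0=6

16,6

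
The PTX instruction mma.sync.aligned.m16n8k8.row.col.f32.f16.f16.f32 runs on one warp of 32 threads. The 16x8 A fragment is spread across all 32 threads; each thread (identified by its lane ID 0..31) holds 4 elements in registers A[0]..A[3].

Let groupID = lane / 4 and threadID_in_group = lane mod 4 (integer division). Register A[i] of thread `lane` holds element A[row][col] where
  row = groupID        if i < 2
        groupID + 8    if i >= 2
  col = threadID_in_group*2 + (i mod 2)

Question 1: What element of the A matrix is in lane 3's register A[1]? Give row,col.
0,7

lane 3⇒3/4=0, 3 mod 4=3
i=1  r:0+0⇒0  c:2·3+1⇒7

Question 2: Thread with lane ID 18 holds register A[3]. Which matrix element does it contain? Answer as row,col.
lane 18=>18/4=4, 18 mod 4=2
i=3  r:4+8=>12  c:2·2+1=>5

12,5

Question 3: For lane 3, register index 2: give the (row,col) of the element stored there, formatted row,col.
8,6

lane 3: gid=0 (3/4), tid=3 (3%4)
i=2: r=0+8=8, c=3*2+0=6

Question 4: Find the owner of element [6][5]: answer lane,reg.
r=6⇒gr=6,Rb=0  c=5⇒th=2,odd=1
L=6*4+2=26  i=0*2+1=1

26,1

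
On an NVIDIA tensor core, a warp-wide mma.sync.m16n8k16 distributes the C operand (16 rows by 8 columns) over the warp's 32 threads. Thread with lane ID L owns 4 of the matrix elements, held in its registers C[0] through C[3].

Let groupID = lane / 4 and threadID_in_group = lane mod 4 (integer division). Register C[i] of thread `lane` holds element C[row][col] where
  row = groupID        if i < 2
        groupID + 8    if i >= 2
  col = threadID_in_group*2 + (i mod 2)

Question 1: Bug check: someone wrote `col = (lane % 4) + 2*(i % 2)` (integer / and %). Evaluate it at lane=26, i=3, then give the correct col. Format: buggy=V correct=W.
`(lane % 4) + 2*(i % 2)`[26,3]=>4
lane 26: grp=6 (26/4), tig=2 (26%4)
i=3: r=6+8=14, c=2*2+1=5
col: 4 vs 5

buggy=4 correct=5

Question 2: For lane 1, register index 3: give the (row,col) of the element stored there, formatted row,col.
lane 1: G=0 (1/4), T=1 (1%4)
i=3: r=0+8=8, c=1*2+1=3

8,3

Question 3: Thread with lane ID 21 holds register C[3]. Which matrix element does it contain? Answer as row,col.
lane 21: gr=5 (21/4), th=1 (21%4)
i=3: r=5+8=13, c=1*2+1=3

13,3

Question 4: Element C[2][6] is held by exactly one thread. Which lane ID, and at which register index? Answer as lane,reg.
11,0

r:2=>grp=2,rB=0  c:6=>tig=3,lo=0
L=2*4+3=11  i=0*2+0=0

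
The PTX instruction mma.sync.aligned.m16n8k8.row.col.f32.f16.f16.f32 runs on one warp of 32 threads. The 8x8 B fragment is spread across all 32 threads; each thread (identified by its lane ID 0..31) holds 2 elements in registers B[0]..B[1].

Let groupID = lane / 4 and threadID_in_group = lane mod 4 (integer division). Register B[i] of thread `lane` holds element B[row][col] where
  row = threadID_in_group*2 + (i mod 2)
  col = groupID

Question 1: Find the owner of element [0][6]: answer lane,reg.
c=6→G=6  r=0→T=0,p=0
L=6*4+0=24  i=0=0

24,0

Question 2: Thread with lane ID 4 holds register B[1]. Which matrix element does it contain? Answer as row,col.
lane 4: g=1 (4/4), t=0 (4%4)
i=1: r=0*2+1=1, c=g=1

1,1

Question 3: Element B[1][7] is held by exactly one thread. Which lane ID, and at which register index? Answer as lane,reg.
28,1

c:7=>grp=7  r:1=>tig=0,lo=1
L=7*4+0=28  i=1=1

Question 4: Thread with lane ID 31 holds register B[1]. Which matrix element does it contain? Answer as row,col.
7,7

lane 31: gid=7 (31/4), tid=3 (31%4)
i=1: r=3*2+1=7, c=gid=7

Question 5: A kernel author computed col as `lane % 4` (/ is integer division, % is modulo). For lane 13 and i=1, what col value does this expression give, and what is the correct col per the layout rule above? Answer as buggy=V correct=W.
buggy=1 correct=3

`lane % 4`[13,1]=>1
13: grp=3,tig=1
[1] (1*2+1,3) = (3,3)
col: 1 vs 3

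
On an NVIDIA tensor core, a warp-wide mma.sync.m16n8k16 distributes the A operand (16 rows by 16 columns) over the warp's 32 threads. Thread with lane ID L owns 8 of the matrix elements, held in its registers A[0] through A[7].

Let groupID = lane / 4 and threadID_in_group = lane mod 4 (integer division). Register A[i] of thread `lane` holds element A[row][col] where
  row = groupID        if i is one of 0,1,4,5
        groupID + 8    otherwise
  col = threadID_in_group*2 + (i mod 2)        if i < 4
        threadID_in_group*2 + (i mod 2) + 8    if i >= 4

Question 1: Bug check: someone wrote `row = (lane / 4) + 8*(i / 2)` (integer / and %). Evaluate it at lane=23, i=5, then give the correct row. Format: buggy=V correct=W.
`(lane / 4) + 8*(i / 2)`[23,5]⇒21
lane 23: gr=5 (23/4), th=3 (23%4)
i=5: r=5+0=5, c=3*2+1+8=15
row: 21 vs 5

buggy=21 correct=5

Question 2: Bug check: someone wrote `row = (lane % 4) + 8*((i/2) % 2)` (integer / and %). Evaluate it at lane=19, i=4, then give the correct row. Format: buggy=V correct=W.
buggy=3 correct=4

`(lane % 4) + 8*((i/2) % 2)`[19,4]=>3
19: grp=4,tig=3
[4] (4+0,3*2+0+8) = (4,14)
row: 3 vs 4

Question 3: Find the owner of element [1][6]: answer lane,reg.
r: 1->gid=1,r8=0  c: 6->c8=0,tid=3,i&1=0
L=1*4+3=7  i=0*4+0*2+0=0

7,0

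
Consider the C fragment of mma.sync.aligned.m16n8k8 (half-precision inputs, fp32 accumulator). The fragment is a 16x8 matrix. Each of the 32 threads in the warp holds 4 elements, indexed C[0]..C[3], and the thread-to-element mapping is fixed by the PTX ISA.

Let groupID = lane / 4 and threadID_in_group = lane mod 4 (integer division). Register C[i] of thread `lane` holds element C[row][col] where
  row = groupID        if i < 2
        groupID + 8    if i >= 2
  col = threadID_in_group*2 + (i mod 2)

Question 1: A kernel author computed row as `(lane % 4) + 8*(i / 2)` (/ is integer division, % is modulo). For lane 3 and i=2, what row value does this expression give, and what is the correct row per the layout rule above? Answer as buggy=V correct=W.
buggy=11 correct=8

`(lane % 4) + 8*(i / 2)`[3,2]⇒11
lane 3: gr=0 (3/4), th=3 (3%4)
i=2: r=0+8=8, c=3*2+0=6
row: 11 vs 8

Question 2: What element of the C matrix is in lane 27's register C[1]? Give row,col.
6,7

lane 27: G=6 (27/4), T=3 (27%4)
i=1: r=6+0=6, c=3*2+1=7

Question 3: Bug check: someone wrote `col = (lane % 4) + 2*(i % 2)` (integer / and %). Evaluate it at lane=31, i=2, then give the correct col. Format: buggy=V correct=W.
buggy=3 correct=6

`(lane % 4) + 2*(i % 2)`[31,2]->3
lane 31: g=7 (31/4), t=3 (31%4)
i=2: r=7+8=15, c=3*2+0=6
col: 3 vs 6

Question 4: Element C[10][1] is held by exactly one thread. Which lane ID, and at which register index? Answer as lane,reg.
8,3

r=10->g=2,rb=1  c=1->t=0,b0=1
L=2*4+0=8  i=1*2+1=3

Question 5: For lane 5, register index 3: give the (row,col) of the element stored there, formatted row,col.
lane 5: G=1 (5/4), T=1 (5%4)
i=3: r=1+8=9, c=1*2+1=3

9,3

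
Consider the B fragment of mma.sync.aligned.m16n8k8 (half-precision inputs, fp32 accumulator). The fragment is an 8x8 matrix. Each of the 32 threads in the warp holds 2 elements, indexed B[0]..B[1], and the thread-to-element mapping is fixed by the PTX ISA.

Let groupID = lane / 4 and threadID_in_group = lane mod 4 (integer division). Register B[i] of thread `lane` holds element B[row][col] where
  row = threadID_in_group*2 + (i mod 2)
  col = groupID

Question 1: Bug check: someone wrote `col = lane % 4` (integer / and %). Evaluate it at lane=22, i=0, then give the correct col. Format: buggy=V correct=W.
`lane % 4`[22,0]->2
lane 22: g=5 (22/4), t=2 (22%4)
i=0: r=2*2+0=4, c=g=5
col: 2 vs 5

buggy=2 correct=5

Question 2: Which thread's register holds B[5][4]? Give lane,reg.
c=4->g=4  r=5->t=2,b0=1
L=4*4+2=18  i=1=1

18,1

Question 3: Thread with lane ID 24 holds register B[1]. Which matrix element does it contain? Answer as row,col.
lane 24⇒24/4=6, 24 mod 4=0
i=1  r:2·0+1⇒1  c:6

1,6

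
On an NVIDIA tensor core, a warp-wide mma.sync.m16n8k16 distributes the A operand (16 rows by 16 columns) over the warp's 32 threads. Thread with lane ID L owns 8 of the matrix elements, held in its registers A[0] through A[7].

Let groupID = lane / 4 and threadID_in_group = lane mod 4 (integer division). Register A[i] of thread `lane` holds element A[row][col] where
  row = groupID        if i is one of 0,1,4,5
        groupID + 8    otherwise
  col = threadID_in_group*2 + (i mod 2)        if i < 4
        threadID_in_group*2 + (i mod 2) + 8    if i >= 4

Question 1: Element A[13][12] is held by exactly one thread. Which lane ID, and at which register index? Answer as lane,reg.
r=13->g=5,rb=1  c=12->cb=1,t=2,b0=0
L=5*4+2=22  i=1*4+1*2+0=6

22,6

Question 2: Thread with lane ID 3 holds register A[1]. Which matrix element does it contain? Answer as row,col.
L=3→G=3>>2=0, T=3&3=3
[1]→row 0+0=0  col 3·2+1+0=7

0,7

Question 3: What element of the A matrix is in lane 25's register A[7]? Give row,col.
L=25->g=25>>2=6, t=25&3=1
[7]->row 6+8=14  col 1·2+1+8=11

14,11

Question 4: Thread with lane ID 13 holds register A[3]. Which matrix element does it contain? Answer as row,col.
lane 13=>13/4=3, 13 mod 4=1
i=3  r:3+8=>11  c:2·1+1+0=>3

11,3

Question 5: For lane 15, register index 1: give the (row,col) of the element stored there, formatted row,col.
3,7

lane 15: g=3 (15/4), t=3 (15%4)
i=1: r=3+0=3, c=3*2+1+0=7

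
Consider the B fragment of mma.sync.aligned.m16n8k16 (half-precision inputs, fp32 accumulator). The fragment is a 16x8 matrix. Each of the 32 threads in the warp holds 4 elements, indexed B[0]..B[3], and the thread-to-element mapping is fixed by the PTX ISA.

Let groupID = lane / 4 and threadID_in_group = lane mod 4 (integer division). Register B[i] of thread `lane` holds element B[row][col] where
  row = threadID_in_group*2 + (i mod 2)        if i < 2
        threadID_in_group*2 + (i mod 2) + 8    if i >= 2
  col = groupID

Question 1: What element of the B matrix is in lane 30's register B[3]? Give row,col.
lane 30: gid=7 (30/4), tid=2 (30%4)
i=3: r=2*2+1+8=13, c=gid=7

13,7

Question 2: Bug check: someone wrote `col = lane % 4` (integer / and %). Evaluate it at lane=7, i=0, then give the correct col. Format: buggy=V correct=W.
buggy=3 correct=1

`lane % 4`[7,0]->3
7: g=1,t=3
[0] (3*2+0+0,1) = (6,1)
col: 3 vs 1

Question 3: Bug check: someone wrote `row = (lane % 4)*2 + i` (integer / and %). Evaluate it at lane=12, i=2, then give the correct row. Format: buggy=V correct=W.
buggy=2 correct=8

`(lane % 4)*2 + i`[12,2]->2
lane 12: gid=3 (12/4), tid=0 (12%4)
i=2: r=0*2+0+8=8, c=gid=3
row: 2 vs 8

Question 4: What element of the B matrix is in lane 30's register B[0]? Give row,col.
lane 30: grp=7 (30/4), tig=2 (30%4)
i=0: r=2*2+0+0=4, c=grp=7

4,7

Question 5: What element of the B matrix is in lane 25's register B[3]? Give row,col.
11,6

25: gid=6,tid=1
[3] (1*2+1+8,6) = (11,6)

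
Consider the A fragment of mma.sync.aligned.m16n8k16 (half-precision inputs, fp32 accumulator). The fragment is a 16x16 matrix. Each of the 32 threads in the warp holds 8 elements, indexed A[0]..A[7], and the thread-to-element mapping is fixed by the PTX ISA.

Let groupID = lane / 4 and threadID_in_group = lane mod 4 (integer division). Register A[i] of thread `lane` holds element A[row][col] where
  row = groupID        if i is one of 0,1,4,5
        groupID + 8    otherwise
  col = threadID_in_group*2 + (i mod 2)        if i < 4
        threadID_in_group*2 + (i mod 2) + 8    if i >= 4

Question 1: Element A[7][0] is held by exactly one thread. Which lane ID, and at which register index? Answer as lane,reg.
28,0

r: 7->gid=7,r8=0  c: 0->c8=0,tid=0,i&1=0
L=7*4+0=28  i=0*4+0*2+0=0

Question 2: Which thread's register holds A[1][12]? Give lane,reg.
r: 1->gid=1,r8=0  c: 12->c8=1,tid=2,i&1=0
L=1*4+2=6  i=1*4+0*2+0=4

6,4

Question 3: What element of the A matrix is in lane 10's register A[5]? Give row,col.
2,13

10: gr=2,th=2
[5] (2+0,2*2+1+8) = (2,13)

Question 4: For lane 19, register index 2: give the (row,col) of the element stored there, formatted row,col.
12,6

19: gid=4,tid=3
[2] (4+8,3*2+0+0) = (12,6)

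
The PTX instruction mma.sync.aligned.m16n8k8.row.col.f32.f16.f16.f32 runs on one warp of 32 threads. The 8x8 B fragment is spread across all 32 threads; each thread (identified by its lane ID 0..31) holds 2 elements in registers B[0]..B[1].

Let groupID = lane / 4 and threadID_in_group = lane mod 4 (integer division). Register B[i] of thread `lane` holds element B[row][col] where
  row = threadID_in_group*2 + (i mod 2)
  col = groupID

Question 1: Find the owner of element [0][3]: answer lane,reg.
c=3→G=3  r=0→T=0,p=0
L=3*4+0=12  i=0=0

12,0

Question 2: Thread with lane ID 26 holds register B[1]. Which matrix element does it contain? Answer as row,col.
26: gid=6,tid=2
[1] (2*2+1,6) = (5,6)

5,6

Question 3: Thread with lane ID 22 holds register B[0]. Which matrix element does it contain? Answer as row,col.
L=22->g=22>>2=5, t=22&3=2
[0]->row 2·2+0=4  col g=5

4,5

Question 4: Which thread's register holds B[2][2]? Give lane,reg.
9,0

c=2→G=2  r=2→T=1,p=0
L=2*4+1=9  i=0=0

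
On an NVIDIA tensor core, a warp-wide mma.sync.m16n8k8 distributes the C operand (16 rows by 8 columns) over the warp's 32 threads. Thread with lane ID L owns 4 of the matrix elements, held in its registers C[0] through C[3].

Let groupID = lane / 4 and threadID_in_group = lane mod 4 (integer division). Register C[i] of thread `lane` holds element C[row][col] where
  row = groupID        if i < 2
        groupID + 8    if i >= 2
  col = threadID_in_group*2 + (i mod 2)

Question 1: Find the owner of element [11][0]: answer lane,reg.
r=11⇒gr=3,Rb=1  c=0⇒th=0,odd=0
L=3*4+0=12  i=1*2+0=2

12,2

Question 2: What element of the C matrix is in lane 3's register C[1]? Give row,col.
0,7

lane 3: g=0 (3/4), t=3 (3%4)
i=1: r=0+0=0, c=3*2+1=7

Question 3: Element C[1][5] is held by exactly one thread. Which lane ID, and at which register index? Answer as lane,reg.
6,1

r=1→G=1,rhi=0  c=5→T=2,p=1
L=1*4+2=6  i=0*2+1=1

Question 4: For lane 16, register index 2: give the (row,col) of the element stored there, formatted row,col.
lane 16→16/4=4, 16 mod 4=0
i=2  r:4+8→12  c:2·0+0→0

12,0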